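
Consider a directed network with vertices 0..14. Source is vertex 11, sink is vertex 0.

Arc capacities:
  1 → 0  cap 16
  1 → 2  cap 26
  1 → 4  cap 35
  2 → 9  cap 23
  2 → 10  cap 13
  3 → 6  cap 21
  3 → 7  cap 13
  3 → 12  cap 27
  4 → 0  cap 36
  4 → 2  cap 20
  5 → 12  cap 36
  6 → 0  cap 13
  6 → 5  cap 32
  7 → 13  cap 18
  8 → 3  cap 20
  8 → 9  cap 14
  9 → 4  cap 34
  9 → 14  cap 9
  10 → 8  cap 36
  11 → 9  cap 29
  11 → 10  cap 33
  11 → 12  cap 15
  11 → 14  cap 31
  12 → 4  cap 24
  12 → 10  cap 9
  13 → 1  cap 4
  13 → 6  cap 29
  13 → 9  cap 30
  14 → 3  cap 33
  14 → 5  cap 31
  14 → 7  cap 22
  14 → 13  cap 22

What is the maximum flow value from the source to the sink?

Maximum flow value: 53

augment #1: 11→9→4→0 bottleneck 29, total now 29
augment #2: 11→12→4→0 bottleneck 7, total now 36
augment #3: 11→14→3→6→0 bottleneck 13, total now 49
augment #4: 11→14→13→1→0 bottleneck 4, total now 53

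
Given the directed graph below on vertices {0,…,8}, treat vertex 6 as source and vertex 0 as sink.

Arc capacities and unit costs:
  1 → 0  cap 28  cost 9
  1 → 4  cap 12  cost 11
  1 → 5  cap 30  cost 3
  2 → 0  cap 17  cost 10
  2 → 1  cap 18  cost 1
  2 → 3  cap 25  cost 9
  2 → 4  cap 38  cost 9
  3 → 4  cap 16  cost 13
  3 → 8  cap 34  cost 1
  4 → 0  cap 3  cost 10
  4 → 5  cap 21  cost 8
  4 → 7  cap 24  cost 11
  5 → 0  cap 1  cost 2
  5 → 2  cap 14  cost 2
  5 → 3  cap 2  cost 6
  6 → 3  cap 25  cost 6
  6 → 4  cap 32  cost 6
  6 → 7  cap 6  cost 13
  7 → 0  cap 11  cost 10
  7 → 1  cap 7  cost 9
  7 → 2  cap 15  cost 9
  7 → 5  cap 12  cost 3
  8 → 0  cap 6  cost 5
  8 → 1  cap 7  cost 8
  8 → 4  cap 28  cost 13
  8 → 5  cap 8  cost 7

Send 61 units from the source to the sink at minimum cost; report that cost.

shortest-cost path #1: 6→3→8→0 push 6 @ unit cost 12 (adds 72)
shortest-cost path #2: 6→4→0 push 3 @ unit cost 16 (adds 48)
shortest-cost path #3: 6→4→5→0 push 1 @ unit cost 16 (adds 16)
shortest-cost path #4: 6→7→0 push 6 @ unit cost 23 (adds 138)
shortest-cost path #5: 6→3→8→1→0 push 7 @ unit cost 24 (adds 168)
shortest-cost path #6: 6→4→5→2→0 push 14 @ unit cost 26 (adds 364)
shortest-cost path #7: 6→4→7→0 push 5 @ unit cost 27 (adds 135)
shortest-cost path #8: 6→4→7→1→0 push 7 @ unit cost 35 (adds 245)
shortest-cost path #9: 6→4→7→2→0 push 2 @ unit cost 36 (adds 72)
shortest-cost path #10: 6→3→8→5→4→7→2→0 push 1 @ unit cost 36 (adds 36)
shortest-cost path #11: 6→3→8→5→4→7→2→1→0 push 7 @ unit cost 36 (adds 252)
shortest-cost path #12: 6→3→4→7→2→1→0 push 2 @ unit cost 49 (adds 98)
total cost = 1644

Minimum cost for 61 units: 1644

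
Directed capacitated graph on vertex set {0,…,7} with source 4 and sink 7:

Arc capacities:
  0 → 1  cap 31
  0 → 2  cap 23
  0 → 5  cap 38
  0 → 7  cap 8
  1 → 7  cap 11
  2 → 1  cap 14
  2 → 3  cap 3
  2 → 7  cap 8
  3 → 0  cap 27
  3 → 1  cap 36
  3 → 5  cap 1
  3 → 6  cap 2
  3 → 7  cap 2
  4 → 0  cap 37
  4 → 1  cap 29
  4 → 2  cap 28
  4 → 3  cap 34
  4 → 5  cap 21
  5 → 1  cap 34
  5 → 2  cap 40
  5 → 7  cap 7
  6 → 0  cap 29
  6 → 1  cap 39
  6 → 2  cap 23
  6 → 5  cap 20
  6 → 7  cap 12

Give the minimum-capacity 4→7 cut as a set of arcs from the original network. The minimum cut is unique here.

Min-cut arcs: {(0,7), (1,7), (2,7), (3,6), (3,7), (5,7)} (total capacity 38)

augment #1: 4→0→7 push 8
augment #2: 4→1→7 push 11
augment #3: 4→2→7 push 8
augment #4: 4→3→7 push 2
augment #5: 4→5→7 push 7
augment #6: 4→3→6→7 push 2
max flow = 38; residual-reachable set from 4 gives S-side
cut edges (S→T): {(0,7), (1,7), (2,7), (3,6), (3,7), (5,7)} total cap 38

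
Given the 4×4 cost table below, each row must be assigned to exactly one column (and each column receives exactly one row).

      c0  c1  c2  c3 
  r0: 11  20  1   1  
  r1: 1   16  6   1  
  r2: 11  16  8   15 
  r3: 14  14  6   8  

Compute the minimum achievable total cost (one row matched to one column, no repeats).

one of 2 optimal assignments: row0→col3 (cost 1), row1→col0 (cost 1), row2→col1 (cost 16), row3→col2 (cost 6)
total = 1 + 1 + 16 + 6 = 24

Minimum assignment cost: 24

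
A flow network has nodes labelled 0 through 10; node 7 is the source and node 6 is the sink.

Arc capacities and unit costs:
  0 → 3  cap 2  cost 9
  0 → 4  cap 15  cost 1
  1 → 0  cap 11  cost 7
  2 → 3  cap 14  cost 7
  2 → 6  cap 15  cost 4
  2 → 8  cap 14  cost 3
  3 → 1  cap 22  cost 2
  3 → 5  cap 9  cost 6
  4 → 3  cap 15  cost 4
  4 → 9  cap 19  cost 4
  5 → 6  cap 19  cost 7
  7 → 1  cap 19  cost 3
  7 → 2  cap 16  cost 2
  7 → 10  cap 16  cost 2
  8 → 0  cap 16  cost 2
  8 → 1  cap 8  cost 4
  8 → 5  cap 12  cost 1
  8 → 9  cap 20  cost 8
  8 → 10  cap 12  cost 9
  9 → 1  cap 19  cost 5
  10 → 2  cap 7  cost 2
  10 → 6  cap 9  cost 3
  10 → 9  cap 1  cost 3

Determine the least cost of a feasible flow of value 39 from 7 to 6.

Minimum cost for 39 units: 449

shortest-cost path #1: 7→10→6 push 9 @ unit cost 5 (adds 45)
shortest-cost path #2: 7→2→6 push 15 @ unit cost 6 (adds 90)
shortest-cost path #3: 7→2→8→5→6 push 1 @ unit cost 13 (adds 13)
shortest-cost path #4: 7→10→2→8→5→6 push 7 @ unit cost 15 (adds 105)
shortest-cost path #5: 7→1→0→4→3→5→6 push 7 @ unit cost 28 (adds 196)
total cost = 449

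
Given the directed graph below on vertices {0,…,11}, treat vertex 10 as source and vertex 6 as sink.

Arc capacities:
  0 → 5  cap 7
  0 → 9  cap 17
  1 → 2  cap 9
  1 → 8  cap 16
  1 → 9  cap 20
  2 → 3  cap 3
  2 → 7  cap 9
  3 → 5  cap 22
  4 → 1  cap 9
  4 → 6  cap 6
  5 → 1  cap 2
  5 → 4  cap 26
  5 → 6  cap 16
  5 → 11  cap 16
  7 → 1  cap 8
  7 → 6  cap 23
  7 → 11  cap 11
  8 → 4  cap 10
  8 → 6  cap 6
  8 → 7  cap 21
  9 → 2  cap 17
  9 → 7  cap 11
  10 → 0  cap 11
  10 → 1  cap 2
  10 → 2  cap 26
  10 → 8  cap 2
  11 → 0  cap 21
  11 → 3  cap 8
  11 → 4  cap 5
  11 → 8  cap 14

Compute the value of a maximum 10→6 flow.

Maximum flow value: 27

augment #1: 10→8→6 bottleneck 2, total now 2
augment #2: 10→0→5→6 bottleneck 7, total now 9
augment #3: 10→1→8→6 bottleneck 2, total now 11
augment #4: 10→2→7→6 bottleneck 9, total now 20
augment #5: 10→0→9→7→6 bottleneck 4, total now 24
augment #6: 10→2→3→5→6 bottleneck 3, total now 27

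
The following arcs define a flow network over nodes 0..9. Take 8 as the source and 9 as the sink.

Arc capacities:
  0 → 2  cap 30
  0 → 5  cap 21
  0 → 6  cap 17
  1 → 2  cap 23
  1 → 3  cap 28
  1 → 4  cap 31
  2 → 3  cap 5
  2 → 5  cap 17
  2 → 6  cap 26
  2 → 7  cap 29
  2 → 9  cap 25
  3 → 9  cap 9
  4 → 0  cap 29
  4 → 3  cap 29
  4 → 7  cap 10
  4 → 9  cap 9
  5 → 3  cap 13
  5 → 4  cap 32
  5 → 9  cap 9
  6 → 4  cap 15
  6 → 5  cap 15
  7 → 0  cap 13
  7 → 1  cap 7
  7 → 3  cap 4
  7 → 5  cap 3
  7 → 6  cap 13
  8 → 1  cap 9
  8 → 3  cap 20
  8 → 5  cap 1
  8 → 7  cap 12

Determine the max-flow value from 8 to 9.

Maximum flow value: 31

augment #1: 8→3→9 bottleneck 9, total now 9
augment #2: 8→5→9 bottleneck 1, total now 10
augment #3: 8→1→2→9 bottleneck 9, total now 19
augment #4: 8→7→5→9 bottleneck 3, total now 22
augment #5: 8→7→0→2→9 bottleneck 9, total now 31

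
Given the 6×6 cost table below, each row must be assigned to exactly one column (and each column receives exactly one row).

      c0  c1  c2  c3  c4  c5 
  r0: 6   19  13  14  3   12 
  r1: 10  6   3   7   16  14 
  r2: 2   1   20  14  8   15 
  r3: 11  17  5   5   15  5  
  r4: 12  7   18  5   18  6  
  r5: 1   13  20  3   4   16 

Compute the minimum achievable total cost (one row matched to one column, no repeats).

optimal assignment: row0→col4 (cost 3), row1→col2 (cost 3), row2→col1 (cost 1), row3→col5 (cost 5), row4→col3 (cost 5), row5→col0 (cost 1)
total = 3 + 3 + 1 + 5 + 5 + 1 = 18

Minimum assignment cost: 18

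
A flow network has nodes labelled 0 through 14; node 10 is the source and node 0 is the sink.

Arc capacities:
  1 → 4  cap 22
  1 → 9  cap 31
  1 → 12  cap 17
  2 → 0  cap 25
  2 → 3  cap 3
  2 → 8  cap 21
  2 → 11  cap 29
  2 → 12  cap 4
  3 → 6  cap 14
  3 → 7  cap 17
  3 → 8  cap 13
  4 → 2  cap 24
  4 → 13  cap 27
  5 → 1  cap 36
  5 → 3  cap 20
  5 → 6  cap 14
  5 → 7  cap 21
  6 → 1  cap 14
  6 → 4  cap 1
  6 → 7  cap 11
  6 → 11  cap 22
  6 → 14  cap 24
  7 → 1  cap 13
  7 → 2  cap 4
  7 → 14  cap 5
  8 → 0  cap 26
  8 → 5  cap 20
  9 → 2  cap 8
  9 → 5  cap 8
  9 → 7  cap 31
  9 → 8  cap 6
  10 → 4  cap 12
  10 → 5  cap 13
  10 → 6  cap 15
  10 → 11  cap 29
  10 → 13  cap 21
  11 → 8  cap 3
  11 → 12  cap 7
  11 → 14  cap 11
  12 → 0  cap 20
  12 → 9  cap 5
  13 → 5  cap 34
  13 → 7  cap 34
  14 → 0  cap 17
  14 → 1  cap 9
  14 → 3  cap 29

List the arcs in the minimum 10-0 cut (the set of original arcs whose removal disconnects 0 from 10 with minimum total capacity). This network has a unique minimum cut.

augment #1: 10→4→2→0 push 12
augment #2: 10→6→14→0 push 15
augment #3: 10→11→8→0 push 3
augment #4: 10→11→12→0 push 7
augment #5: 10→11→14→0 push 2
augment #6: 10→5→1→12→0 push 13
augment #7: 10→13→7→2→0 push 4
augment #8: 10→11→14→3→8→0 push 9
augment #9: 10→13→5→3→8→0 push 4
augment #10: 10→13→5→1→4→2→0 push 9
augment #11: 10→13→5→1→9→8→0 push 4
max flow = 82; residual-reachable set from 10 gives S-side
cut edges (S→T): {(10,4), (10,5), (10,6), (10,13), (11,8), (11,12), (11,14)} total cap 82

Min-cut arcs: {(10,4), (10,5), (10,6), (10,13), (11,8), (11,12), (11,14)} (total capacity 82)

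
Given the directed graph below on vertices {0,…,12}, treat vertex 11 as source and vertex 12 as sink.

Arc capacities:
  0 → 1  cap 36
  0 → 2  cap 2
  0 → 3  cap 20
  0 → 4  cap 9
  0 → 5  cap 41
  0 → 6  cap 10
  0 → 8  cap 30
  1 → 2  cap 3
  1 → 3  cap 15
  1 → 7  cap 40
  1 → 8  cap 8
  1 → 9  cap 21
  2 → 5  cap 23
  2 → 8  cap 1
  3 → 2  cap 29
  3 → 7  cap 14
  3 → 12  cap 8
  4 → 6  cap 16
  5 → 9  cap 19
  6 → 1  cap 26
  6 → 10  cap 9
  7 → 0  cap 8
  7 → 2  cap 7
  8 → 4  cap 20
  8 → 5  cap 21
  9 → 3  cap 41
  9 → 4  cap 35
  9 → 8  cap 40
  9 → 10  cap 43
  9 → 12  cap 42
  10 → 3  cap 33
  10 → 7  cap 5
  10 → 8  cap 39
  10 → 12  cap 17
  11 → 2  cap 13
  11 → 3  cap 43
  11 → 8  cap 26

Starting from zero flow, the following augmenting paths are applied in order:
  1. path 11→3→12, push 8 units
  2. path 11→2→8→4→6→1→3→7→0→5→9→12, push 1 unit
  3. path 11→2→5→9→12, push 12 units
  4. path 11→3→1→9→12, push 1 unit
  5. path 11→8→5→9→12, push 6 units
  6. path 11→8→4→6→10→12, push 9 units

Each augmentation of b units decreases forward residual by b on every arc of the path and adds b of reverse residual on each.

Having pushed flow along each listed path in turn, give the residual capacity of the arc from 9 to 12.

Residual capacity of (9,12): 22

after path 1 (11→3→12, push 8): res(9,12)=42
after path 2 (11→2→8→4→6→1→3→7→0→5→9→12, push 1): res(9,12)=41
after path 3 (11→2→5→9→12, push 12): res(9,12)=29
after path 4 (11→3→1→9→12, push 1): res(9,12)=28
after path 5 (11→8→5→9→12, push 6): res(9,12)=22
after path 6 (11→8→4→6→10→12, push 9): res(9,12)=22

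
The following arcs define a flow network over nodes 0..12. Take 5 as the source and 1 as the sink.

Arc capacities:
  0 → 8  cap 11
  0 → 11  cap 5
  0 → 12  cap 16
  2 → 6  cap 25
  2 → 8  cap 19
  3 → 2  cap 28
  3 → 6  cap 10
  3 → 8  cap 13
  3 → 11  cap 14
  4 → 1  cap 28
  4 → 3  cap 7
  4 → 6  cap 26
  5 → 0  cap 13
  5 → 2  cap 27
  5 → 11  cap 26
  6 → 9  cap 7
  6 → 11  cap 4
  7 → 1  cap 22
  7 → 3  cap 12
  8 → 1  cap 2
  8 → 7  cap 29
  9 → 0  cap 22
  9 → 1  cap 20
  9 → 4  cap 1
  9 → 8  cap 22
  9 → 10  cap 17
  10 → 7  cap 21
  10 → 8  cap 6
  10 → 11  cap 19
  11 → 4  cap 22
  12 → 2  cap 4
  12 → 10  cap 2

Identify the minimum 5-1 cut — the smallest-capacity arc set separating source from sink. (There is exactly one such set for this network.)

Min-cut arcs: {(6,9), (7,1), (8,1), (11,4)} (total capacity 53)

augment #1: 5→0→8→1 push 2
augment #2: 5→11→4→1 push 22
augment #3: 5→0→8→7→1 push 9
augment #4: 5→2→6→9→1 push 7
augment #5: 5→2→8→7→1 push 13
max flow = 53; residual-reachable set from 5 gives S-side
cut edges (S→T): {(6,9), (7,1), (8,1), (11,4)} total cap 53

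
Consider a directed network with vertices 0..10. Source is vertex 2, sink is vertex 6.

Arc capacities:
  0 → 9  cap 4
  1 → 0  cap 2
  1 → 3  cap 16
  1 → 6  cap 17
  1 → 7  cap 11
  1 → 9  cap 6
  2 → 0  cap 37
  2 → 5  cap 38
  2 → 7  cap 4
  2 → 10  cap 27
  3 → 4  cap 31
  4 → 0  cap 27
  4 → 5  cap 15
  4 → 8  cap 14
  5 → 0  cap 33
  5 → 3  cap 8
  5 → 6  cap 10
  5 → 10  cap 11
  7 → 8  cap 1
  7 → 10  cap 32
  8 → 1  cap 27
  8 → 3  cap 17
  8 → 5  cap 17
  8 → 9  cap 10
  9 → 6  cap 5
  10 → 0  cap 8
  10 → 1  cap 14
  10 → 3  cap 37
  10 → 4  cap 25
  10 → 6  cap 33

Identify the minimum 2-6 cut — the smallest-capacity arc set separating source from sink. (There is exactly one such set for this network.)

Min-cut arcs: {(0,9), (2,7), (2,10), (5,3), (5,6), (5,10)} (total capacity 64)

augment #1: 2→5→6 push 10
augment #2: 2→10→6 push 27
augment #3: 2→0→9→6 push 4
augment #4: 2→5→10→6 push 6
augment #5: 2→5→10→1→6 push 5
augment #6: 2→7→8→1→6 push 1
augment #7: 2→7→10→1→6 push 3
augment #8: 2→5→3→4→8→1→6 push 8
max flow = 64; residual-reachable set from 2 gives S-side
cut edges (S→T): {(0,9), (2,7), (2,10), (5,3), (5,6), (5,10)} total cap 64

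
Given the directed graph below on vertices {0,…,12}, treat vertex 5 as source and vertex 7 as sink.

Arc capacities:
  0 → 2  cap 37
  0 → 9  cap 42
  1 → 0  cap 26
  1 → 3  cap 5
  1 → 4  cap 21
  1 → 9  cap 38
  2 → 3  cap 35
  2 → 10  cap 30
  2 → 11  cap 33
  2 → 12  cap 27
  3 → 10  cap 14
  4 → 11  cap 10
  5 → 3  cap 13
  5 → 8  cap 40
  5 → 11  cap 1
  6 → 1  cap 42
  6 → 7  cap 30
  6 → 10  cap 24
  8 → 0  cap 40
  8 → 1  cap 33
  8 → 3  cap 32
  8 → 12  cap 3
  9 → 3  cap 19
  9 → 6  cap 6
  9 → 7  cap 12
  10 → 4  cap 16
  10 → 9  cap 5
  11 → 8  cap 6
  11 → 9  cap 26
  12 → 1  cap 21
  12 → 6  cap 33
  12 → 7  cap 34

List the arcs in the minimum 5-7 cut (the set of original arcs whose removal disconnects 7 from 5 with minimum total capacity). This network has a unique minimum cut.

Min-cut arcs: {(2,12), (8,12), (9,6), (9,7)} (total capacity 48)

augment #1: 5→8→12→7 push 3
augment #2: 5→11→9→7 push 1
augment #3: 5→3→10→9→7 push 5
augment #4: 5→8→0→9→7 push 6
augment #5: 5→8→0→2→12→7 push 27
augment #6: 5→8→0→9→6→7 push 4
augment #7: 5→3→10→4→11→9→6→7 push 2
max flow = 48; residual-reachable set from 5 gives S-side
cut edges (S→T): {(2,12), (8,12), (9,6), (9,7)} total cap 48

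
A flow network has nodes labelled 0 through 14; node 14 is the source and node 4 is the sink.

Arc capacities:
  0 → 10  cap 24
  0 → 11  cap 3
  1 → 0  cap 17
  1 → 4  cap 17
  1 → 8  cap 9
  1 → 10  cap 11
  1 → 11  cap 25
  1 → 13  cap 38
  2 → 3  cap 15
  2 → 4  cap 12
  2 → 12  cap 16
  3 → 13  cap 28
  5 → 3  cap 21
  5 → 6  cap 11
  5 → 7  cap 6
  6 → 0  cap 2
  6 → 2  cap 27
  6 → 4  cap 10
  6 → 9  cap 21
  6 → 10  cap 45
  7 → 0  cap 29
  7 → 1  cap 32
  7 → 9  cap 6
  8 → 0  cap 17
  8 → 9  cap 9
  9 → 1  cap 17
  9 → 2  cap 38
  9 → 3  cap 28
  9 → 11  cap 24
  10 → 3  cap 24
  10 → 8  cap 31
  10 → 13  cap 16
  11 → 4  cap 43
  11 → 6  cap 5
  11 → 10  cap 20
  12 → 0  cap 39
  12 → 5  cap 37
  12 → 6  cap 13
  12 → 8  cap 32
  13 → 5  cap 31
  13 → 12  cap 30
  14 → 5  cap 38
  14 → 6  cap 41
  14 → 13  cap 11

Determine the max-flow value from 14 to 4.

augment #1: 14→6→4 bottleneck 10, total now 10
augment #2: 14→6→2→4 bottleneck 12, total now 22
augment #3: 14→5→7→1→4 bottleneck 6, total now 28
augment #4: 14→6→0→11→4 bottleneck 2, total now 30
augment #5: 14→6→9→1→4 bottleneck 11, total now 41
augment #6: 14→6→9→11→4 bottleneck 6, total now 47
augment #7: 14→5→6→9→11→4 bottleneck 4, total now 51
augment #8: 14→13→12→0→11→4 bottleneck 1, total now 52
augment #9: 14→13→12→8→9→11→4 bottleneck 9, total now 61

Maximum flow value: 61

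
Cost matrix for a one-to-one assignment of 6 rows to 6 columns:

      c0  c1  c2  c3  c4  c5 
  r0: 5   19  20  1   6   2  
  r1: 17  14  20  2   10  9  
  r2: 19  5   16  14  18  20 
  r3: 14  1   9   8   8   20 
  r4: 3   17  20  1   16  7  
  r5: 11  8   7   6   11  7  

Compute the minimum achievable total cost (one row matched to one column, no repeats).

Minimum assignment cost: 27

optimal assignment: row0→col5 (cost 2), row1→col3 (cost 2), row2→col1 (cost 5), row3→col4 (cost 8), row4→col0 (cost 3), row5→col2 (cost 7)
total = 2 + 2 + 5 + 8 + 3 + 7 = 27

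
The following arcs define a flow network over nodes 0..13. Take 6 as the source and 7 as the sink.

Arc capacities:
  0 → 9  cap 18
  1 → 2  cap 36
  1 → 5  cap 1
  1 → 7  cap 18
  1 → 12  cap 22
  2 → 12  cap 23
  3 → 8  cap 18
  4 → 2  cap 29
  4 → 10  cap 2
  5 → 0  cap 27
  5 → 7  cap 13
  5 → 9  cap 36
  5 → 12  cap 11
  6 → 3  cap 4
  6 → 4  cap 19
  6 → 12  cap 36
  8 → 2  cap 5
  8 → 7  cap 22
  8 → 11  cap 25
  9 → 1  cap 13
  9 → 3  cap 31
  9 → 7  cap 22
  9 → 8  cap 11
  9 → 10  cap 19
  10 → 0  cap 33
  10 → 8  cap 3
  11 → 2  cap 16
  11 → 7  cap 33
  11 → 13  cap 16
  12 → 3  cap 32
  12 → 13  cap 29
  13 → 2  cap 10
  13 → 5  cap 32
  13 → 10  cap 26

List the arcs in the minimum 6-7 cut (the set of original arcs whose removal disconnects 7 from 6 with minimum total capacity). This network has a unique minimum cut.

Min-cut arcs: {(3,8), (4,10), (12,13)} (total capacity 49)

augment #1: 6→3→8→7 push 4
augment #2: 6→4→10→8→7 push 2
augment #3: 6→12→3→8→7 push 14
augment #4: 6→12→13→5→7 push 13
augment #5: 6→12→13→5→9→7 push 9
augment #6: 6→4→2→12→13→5→9→7 push 7
max flow = 49; residual-reachable set from 6 gives S-side
cut edges (S→T): {(3,8), (4,10), (12,13)} total cap 49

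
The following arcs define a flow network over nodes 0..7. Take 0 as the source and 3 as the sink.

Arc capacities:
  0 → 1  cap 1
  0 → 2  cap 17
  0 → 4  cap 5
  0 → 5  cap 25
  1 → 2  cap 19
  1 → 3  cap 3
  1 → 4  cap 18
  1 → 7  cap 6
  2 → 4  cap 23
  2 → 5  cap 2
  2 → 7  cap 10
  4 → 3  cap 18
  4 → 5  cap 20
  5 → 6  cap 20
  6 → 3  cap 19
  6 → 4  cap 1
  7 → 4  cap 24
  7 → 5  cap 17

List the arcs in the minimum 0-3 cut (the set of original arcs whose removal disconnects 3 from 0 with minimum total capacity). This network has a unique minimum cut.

Min-cut arcs: {(0,1), (4,3), (6,3)} (total capacity 38)

augment #1: 0→1→3 push 1
augment #2: 0→4→3 push 5
augment #3: 0→2→4→3 push 13
augment #4: 0→5→6→3 push 19
max flow = 38; residual-reachable set from 0 gives S-side
cut edges (S→T): {(0,1), (4,3), (6,3)} total cap 38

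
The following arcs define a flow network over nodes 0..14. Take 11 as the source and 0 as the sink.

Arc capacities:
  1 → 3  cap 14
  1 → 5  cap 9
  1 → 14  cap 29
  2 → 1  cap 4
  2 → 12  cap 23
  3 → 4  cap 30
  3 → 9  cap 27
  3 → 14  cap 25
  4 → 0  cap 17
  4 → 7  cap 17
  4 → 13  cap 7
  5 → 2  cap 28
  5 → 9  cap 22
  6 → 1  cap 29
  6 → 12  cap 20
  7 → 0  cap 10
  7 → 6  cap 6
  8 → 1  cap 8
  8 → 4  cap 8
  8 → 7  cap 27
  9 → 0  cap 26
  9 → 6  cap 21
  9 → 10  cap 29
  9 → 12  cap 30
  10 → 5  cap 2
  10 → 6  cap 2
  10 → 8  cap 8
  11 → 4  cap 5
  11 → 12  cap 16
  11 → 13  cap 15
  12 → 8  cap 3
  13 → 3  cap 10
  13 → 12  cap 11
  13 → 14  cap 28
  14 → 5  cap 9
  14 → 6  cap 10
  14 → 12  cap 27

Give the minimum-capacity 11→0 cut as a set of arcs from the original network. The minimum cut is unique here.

Min-cut arcs: {(11,4), (11,13), (12,8)} (total capacity 23)

augment #1: 11→4→0 push 5
augment #2: 11→12→8→4→0 push 3
augment #3: 11→13→3→4→0 push 9
augment #4: 11→13→3→9→0 push 1
augment #5: 11→13→14→5→9→0 push 5
max flow = 23; residual-reachable set from 11 gives S-side
cut edges (S→T): {(11,4), (11,13), (12,8)} total cap 23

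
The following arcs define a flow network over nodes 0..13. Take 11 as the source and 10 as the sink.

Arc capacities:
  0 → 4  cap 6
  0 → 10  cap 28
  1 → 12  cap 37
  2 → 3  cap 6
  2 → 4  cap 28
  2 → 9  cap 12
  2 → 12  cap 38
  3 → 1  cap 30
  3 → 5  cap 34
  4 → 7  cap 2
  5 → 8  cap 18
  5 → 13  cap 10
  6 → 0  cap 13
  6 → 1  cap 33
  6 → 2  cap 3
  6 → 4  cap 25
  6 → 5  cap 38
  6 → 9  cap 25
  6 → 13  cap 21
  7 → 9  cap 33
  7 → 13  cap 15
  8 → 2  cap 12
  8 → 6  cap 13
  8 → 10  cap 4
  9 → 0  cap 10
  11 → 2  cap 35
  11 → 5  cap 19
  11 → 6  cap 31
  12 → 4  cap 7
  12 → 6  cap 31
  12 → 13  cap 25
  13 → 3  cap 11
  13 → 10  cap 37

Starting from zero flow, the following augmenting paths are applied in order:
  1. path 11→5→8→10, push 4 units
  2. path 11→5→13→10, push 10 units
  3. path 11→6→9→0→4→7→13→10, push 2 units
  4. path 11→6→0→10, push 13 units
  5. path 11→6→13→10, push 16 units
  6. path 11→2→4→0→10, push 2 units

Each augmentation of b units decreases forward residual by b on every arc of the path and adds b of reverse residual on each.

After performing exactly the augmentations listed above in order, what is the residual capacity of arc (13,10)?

after path 1 (11→5→8→10, push 4): res(13,10)=37
after path 2 (11→5→13→10, push 10): res(13,10)=27
after path 3 (11→6→9→0→4→7→13→10, push 2): res(13,10)=25
after path 4 (11→6→0→10, push 13): res(13,10)=25
after path 5 (11→6→13→10, push 16): res(13,10)=9
after path 6 (11→2→4→0→10, push 2): res(13,10)=9

Residual capacity of (13,10): 9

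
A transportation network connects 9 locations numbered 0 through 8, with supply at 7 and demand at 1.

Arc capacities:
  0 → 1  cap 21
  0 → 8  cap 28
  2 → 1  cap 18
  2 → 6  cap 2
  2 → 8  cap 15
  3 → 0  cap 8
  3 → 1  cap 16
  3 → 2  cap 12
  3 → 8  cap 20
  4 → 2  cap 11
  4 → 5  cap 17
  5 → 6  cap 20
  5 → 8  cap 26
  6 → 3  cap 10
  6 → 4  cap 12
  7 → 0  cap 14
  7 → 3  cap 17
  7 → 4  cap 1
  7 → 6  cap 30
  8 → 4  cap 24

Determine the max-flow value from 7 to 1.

Maximum flow value: 52

augment #1: 7→0→1 bottleneck 14, total now 14
augment #2: 7→3→1 bottleneck 16, total now 30
augment #3: 7→3→0→1 bottleneck 1, total now 31
augment #4: 7→4→2→1 bottleneck 1, total now 32
augment #5: 7→6→3→0→1 bottleneck 6, total now 38
augment #6: 7→6→3→2→1 bottleneck 4, total now 42
augment #7: 7→6→4→2→1 bottleneck 10, total now 52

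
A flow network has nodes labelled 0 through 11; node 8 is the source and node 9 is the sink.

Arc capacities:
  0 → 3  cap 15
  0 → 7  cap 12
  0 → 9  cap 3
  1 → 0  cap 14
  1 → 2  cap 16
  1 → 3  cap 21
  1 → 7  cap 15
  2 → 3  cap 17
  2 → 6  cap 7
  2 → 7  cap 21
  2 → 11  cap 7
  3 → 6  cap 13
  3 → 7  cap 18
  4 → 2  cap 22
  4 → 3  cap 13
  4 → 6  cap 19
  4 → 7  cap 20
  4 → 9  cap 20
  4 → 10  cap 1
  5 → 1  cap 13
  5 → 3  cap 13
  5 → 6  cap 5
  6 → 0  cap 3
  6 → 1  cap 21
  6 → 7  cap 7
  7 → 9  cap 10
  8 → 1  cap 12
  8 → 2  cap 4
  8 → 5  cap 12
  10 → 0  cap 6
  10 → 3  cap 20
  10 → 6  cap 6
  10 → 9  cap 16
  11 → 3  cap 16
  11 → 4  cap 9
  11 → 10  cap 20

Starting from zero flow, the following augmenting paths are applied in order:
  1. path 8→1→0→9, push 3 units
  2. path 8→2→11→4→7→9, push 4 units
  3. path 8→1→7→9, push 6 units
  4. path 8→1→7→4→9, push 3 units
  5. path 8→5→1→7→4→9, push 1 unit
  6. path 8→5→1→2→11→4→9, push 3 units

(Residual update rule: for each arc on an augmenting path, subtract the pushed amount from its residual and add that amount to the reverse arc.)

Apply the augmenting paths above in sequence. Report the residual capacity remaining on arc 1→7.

Residual capacity of (1,7): 5

after path 1 (8→1→0→9, push 3): res(1,7)=15
after path 2 (8→2→11→4→7→9, push 4): res(1,7)=15
after path 3 (8→1→7→9, push 6): res(1,7)=9
after path 4 (8→1→7→4→9, push 3): res(1,7)=6
after path 5 (8→5→1→7→4→9, push 1): res(1,7)=5
after path 6 (8→5→1→2→11→4→9, push 3): res(1,7)=5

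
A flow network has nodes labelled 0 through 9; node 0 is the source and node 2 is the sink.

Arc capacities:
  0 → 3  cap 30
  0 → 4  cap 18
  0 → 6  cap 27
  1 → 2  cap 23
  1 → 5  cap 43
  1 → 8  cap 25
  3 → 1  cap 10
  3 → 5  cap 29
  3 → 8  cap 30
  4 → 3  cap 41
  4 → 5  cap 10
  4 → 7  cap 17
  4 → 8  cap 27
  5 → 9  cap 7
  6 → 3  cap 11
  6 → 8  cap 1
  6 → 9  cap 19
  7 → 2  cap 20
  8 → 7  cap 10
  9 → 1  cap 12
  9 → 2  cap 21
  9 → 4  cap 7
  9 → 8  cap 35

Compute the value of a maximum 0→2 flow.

Maximum flow value: 56

augment #1: 0→3→1→2 bottleneck 10, total now 10
augment #2: 0→4→7→2 bottleneck 17, total now 27
augment #3: 0→6→9→2 bottleneck 19, total now 46
augment #4: 0→3→5→9→2 bottleneck 2, total now 48
augment #5: 0→3→8→7→2 bottleneck 3, total now 51
augment #6: 0→3→5→9→1→2 bottleneck 5, total now 56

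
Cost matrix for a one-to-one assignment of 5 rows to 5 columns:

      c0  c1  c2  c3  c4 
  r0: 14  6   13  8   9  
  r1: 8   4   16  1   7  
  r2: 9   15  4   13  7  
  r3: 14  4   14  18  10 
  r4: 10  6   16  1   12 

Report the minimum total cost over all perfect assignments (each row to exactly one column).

Minimum assignment cost: 26

optimal assignment: row0→col4 (cost 9), row1→col0 (cost 8), row2→col2 (cost 4), row3→col1 (cost 4), row4→col3 (cost 1)
total = 9 + 8 + 4 + 4 + 1 = 26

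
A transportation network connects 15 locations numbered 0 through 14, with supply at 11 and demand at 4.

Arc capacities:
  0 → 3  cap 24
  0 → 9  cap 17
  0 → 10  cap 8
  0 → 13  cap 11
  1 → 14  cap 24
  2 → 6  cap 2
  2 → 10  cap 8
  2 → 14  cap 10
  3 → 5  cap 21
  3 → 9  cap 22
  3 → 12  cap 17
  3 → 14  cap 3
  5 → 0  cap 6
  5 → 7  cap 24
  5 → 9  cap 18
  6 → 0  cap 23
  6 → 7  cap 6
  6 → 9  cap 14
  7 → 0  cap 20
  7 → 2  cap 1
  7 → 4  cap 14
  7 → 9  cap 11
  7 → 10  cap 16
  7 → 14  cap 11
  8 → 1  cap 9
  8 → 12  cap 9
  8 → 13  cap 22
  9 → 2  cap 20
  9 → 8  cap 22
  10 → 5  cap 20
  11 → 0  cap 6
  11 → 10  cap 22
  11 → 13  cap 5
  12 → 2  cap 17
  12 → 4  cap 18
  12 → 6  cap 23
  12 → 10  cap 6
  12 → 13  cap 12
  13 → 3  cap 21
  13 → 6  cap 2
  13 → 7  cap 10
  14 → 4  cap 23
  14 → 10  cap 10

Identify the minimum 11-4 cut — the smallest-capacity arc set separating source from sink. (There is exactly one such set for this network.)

Min-cut arcs: {(10,5), (11,0), (11,13)} (total capacity 31)

augment #1: 11→13→7→4 push 5
augment #2: 11→0→3→12→4 push 6
augment #3: 11→10→5→7→4 push 9
augment #4: 11→10→5→7→14→4 push 11
max flow = 31; residual-reachable set from 11 gives S-side
cut edges (S→T): {(10,5), (11,0), (11,13)} total cap 31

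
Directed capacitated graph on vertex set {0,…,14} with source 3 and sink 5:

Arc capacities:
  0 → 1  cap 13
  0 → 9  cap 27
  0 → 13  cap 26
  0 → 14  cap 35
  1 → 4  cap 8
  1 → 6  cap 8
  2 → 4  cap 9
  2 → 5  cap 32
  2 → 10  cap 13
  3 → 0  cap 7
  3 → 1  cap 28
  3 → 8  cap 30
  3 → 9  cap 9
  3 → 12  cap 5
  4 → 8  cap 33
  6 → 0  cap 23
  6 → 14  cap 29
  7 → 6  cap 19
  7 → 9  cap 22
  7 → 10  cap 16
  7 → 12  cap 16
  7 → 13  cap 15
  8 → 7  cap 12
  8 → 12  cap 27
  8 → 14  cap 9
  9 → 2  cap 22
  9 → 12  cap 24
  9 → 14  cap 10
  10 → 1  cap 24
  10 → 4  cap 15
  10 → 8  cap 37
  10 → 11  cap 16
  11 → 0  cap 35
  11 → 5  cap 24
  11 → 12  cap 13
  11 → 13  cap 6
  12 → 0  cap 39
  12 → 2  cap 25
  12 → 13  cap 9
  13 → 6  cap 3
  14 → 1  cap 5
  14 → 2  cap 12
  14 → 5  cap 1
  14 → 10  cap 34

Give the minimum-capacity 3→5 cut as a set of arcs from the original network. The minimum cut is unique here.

Min-cut arcs: {(2,5), (10,11), (14,5)} (total capacity 49)

augment #1: 3→0→14→5 push 1
augment #2: 3→9→2→5 push 9
augment #3: 3→12→2→5 push 5
augment #4: 3→0→9→2→5 push 6
augment #5: 3→8→12→2→5 push 12
augment #6: 3→8→7→10→11→5 push 12
augment #7: 3→8→14→10→11→5 push 4
max flow = 49; residual-reachable set from 3 gives S-side
cut edges (S→T): {(2,5), (10,11), (14,5)} total cap 49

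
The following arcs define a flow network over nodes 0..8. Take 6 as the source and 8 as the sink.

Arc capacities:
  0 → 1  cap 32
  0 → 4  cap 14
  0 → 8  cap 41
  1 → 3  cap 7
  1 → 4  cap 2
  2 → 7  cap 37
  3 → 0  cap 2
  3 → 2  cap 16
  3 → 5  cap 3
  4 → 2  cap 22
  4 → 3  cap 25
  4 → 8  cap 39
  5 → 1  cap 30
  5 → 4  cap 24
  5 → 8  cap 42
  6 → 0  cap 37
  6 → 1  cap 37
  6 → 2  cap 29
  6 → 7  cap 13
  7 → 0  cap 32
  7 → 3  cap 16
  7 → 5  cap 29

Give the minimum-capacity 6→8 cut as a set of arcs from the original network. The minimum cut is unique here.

Min-cut arcs: {(1,3), (1,4), (6,0), (6,2), (6,7)} (total capacity 88)

augment #1: 6→0→8 push 37
augment #2: 6→1→4→8 push 2
augment #3: 6→7→0→8 push 4
augment #4: 6→7→5→8 push 9
augment #5: 6→1→3→5→8 push 3
augment #6: 6→2→7→5→8 push 20
augment #7: 6→1→3→0→4→8 push 2
augment #8: 6→2→7→0→4→8 push 9
augment #9: 6→1→3→2→7→0→4→8 push 2
max flow = 88; residual-reachable set from 6 gives S-side
cut edges (S→T): {(1,3), (1,4), (6,0), (6,2), (6,7)} total cap 88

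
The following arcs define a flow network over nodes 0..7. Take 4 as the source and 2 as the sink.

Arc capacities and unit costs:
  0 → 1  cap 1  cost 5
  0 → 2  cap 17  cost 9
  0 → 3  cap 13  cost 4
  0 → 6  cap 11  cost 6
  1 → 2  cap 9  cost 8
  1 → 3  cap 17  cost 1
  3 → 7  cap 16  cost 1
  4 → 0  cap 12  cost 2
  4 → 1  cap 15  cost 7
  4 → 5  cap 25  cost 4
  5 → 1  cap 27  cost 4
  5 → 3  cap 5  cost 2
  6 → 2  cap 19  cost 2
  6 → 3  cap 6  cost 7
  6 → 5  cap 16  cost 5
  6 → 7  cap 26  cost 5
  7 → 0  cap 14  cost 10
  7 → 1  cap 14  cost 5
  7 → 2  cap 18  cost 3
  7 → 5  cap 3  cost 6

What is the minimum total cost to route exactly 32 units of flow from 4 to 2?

Minimum cost for 32 units: 363

shortest-cost path #1: 4→0→6→2 push 11 @ unit cost 10 (adds 110)
shortest-cost path #2: 4→5→3→7→2 push 5 @ unit cost 10 (adds 50)
shortest-cost path #3: 4→0→3→7→2 push 1 @ unit cost 10 (adds 10)
shortest-cost path #4: 4→1→3→7→2 push 10 @ unit cost 12 (adds 120)
shortest-cost path #5: 4→1→3→0→2 push 1 @ unit cost 13 (adds 13)
shortest-cost path #6: 4→1→2 push 4 @ unit cost 15 (adds 60)
total cost = 363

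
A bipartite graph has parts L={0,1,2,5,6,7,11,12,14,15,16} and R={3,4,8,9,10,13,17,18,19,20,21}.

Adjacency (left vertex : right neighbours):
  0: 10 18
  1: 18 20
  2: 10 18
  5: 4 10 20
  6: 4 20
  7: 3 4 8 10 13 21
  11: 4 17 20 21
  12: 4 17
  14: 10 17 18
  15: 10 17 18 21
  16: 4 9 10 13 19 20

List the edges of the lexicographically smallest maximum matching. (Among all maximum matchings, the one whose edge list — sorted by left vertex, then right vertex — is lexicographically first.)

|M| = 8 (so the lex-smallest maximum matching has 8 edges)
process left vertices in ascending order; for each, take the smallest-labelled available neighbour that still permits 8 edges overall, or leave it unmatched if none does
lex-smallest matching: {0-10, 1-18, 5-4, 6-20, 7-3, 11-17, 15-21, 16-9}

Lex-smallest maximum matching: {(0,10), (1,18), (5,4), (6,20), (7,3), (11,17), (15,21), (16,9)}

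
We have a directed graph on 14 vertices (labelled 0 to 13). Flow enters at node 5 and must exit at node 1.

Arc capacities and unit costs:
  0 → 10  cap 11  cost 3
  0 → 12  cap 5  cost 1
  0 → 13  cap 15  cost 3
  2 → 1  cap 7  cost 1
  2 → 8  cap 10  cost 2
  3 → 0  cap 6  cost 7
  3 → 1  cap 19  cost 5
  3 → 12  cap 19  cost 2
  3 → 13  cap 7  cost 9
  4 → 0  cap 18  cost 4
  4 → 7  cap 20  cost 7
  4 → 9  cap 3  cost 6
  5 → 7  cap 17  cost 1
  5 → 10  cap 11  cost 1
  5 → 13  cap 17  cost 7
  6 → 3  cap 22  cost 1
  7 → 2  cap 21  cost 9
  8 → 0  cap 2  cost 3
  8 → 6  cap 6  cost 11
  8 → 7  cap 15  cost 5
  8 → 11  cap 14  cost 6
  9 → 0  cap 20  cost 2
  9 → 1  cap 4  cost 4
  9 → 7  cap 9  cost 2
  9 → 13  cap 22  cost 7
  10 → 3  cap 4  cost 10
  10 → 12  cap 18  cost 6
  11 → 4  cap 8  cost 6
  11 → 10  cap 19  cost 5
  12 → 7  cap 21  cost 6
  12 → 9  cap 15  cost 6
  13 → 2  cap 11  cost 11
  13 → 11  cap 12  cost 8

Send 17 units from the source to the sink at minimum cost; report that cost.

Minimum cost for 17 units: 267

shortest-cost path #1: 5→7→2→1 push 7 @ unit cost 11 (adds 77)
shortest-cost path #2: 5→10→3→1 push 4 @ unit cost 16 (adds 64)
shortest-cost path #3: 5→10→12→9→1 push 4 @ unit cost 17 (adds 68)
shortest-cost path #4: 5→7→2→8→6→3→1 push 2 @ unit cost 29 (adds 58)
total cost = 267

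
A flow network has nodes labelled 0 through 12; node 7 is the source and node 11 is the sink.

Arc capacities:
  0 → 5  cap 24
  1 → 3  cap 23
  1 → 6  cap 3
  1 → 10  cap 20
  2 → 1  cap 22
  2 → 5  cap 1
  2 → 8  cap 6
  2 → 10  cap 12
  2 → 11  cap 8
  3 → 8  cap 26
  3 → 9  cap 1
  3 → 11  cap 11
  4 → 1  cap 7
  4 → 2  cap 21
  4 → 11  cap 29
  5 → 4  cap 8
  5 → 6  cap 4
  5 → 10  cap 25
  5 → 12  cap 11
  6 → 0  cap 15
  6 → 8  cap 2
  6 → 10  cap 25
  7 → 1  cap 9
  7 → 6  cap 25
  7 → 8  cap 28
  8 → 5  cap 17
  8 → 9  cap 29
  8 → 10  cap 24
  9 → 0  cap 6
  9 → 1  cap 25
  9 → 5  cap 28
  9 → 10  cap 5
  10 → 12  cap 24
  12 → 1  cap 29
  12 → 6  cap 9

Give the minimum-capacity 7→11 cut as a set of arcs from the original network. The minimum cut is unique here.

Min-cut arcs: {(3,11), (5,4)} (total capacity 19)

augment #1: 7→1→3→11 push 9
augment #2: 7→8→5→4→11 push 8
augment #3: 7→8→9→1→3→11 push 2
max flow = 19; residual-reachable set from 7 gives S-side
cut edges (S→T): {(3,11), (5,4)} total cap 19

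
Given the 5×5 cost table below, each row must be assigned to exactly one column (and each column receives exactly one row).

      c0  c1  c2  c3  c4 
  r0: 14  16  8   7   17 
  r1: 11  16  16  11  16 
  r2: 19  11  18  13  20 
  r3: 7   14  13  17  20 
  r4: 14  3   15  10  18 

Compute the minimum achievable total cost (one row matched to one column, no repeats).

Minimum assignment cost: 47

optimal assignment: row0→col2 (cost 8), row1→col4 (cost 16), row2→col3 (cost 13), row3→col0 (cost 7), row4→col1 (cost 3)
total = 8 + 16 + 13 + 7 + 3 = 47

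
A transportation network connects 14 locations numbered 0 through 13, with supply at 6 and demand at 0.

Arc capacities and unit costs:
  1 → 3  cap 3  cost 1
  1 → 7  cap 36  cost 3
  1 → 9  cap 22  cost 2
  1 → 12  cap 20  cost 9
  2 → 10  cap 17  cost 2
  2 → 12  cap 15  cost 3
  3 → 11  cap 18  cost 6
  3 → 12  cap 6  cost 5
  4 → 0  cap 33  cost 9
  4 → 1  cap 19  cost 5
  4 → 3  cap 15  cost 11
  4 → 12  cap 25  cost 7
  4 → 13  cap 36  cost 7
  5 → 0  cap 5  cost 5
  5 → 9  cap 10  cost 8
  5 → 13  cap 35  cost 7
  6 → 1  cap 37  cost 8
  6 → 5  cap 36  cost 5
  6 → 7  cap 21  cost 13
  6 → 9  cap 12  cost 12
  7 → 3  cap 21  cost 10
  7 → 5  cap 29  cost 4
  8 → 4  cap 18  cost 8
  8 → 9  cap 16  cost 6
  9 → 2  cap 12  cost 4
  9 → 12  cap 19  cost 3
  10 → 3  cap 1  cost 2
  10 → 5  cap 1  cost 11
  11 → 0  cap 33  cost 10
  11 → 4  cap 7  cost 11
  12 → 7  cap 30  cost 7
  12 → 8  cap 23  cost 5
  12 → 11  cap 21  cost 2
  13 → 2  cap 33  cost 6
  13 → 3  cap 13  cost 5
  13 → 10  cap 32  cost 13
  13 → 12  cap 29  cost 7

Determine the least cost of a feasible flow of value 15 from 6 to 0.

Minimum cost for 15 units: 300

shortest-cost path #1: 6→5→0 push 5 @ unit cost 10 (adds 50)
shortest-cost path #2: 6→1→3→11→0 push 3 @ unit cost 25 (adds 75)
shortest-cost path #3: 6→1→9→12→11→0 push 7 @ unit cost 25 (adds 175)
total cost = 300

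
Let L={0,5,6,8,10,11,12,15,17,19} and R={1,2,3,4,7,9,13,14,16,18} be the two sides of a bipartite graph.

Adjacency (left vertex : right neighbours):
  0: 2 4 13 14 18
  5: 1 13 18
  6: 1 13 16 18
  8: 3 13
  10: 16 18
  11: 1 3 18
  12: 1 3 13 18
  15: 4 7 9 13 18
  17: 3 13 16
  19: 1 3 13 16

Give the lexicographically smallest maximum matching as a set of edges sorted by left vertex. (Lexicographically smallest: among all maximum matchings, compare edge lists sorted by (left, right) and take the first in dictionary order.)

Lex-smallest maximum matching: {(0,2), (5,1), (6,13), (8,3), (10,16), (11,18), (15,4)}

|M| = 7 (so the lex-smallest maximum matching has 7 edges)
process left vertices in ascending order; for each, take the smallest-labelled available neighbour that still permits 7 edges overall, or leave it unmatched if none does
lex-smallest matching: {0-2, 5-1, 6-13, 8-3, 10-16, 11-18, 15-4}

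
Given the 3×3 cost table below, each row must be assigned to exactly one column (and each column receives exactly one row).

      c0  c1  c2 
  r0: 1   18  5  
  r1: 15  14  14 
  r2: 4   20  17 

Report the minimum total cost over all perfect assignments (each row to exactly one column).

optimal assignment: row0→col2 (cost 5), row1→col1 (cost 14), row2→col0 (cost 4)
total = 5 + 14 + 4 = 23

Minimum assignment cost: 23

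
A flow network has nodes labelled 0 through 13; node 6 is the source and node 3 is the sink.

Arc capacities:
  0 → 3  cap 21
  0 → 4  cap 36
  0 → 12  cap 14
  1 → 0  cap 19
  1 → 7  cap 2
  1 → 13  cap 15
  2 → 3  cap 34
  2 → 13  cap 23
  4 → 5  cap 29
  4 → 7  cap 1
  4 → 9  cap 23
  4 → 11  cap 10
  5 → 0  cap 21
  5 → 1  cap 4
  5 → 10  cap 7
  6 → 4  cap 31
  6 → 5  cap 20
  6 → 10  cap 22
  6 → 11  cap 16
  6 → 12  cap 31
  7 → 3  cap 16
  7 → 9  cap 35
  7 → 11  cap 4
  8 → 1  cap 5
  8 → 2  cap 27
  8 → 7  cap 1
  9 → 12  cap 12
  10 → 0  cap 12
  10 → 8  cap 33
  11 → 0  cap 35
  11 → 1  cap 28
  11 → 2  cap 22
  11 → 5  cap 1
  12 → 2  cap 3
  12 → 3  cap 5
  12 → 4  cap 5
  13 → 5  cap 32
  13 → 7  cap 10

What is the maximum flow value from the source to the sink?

augment #1: 6→12→3 bottleneck 5, total now 5
augment #2: 6→4→7→3 bottleneck 1, total now 6
augment #3: 6→5→0→3 bottleneck 20, total now 26
augment #4: 6→10→0→3 bottleneck 1, total now 27
augment #5: 6→11→2→3 bottleneck 16, total now 43
augment #6: 6→12→2→3 bottleneck 3, total now 46
augment #7: 6→4→11→2→3 bottleneck 6, total now 52
augment #8: 6→10→8→2→3 bottleneck 9, total now 61
augment #9: 6→10→8→7→3 bottleneck 1, total now 62
augment #10: 6→4→5→1→7→3 bottleneck 2, total now 64
augment #11: 6→4→5→1→13→7→3 bottleneck 2, total now 66
augment #12: 6→4→11→1→13→7→3 bottleneck 4, total now 70
augment #13: 6→10→8→1→13→7→3 bottleneck 4, total now 74

Maximum flow value: 74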